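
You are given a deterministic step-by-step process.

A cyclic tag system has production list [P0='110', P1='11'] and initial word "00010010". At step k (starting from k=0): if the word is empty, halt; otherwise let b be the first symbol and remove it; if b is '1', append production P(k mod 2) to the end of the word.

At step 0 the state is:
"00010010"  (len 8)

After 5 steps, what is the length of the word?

0) "00010010"  (len 8)
1) "0010010"  (len 7)
2) "010010"  (len 6)
3) "10010"  (len 5)
4) "001011"  (len 6)
5) "01011"  (len 5)

5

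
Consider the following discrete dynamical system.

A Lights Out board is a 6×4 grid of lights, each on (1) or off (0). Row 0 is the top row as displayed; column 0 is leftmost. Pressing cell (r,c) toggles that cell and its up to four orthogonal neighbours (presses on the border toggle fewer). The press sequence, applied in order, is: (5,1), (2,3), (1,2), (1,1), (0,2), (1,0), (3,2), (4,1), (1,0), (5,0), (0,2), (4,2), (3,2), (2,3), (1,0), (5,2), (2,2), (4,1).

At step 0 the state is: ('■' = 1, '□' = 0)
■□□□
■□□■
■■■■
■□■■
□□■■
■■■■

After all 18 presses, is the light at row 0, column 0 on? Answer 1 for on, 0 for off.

0) ■□□□
■□□■
■■■■
■□■■
□□■■
■■■■
1) ■□□□
■□□■
■■■■
■□■■
□■■■
□□□■
2) ■□□□
■□□□
■■□□
■□■□
□■■■
□□□■
3) ■□■□
■■■■
■■■□
■□■□
□■■■
□□□■
4) ■■■□
□□□■
■□■□
■□■□
□■■■
□□□■
5) ■□□■
□□■■
■□■□
■□■□
□■■■
□□□■
6) □□□■
■■■■
□□■□
■□■□
□■■■
□□□■
7) □□□■
■■■■
□□□□
■■□■
□■□■
□□□■
8) □□□■
■■■■
□□□□
■□□■
■□■■
□■□■
9) ■□□■
□□■■
■□□□
■□□■
■□■■
□■□■
10) ■□□■
□□■■
■□□□
■□□■
□□■■
■□□■
11) ■■■□
□□□■
■□□□
■□□■
□□■■
■□□■
12) ■■■□
□□□■
■□□□
■□■■
□■□□
■□■■
13) ■■■□
□□□■
■□■□
■■□□
□■■□
■□■■
14) ■■■□
□□□□
■□□■
■■□■
□■■□
■□■■
15) □■■□
■■□□
□□□■
■■□■
□■■□
■□■■
16) □■■□
■■□□
□□□■
■■□■
□■□□
■■□□
17) □■■□
■■■□
□■■□
■■■■
□■□□
■■□□
18) □■■□
■■■□
□■■□
■□■■
■□■□
■□□□

0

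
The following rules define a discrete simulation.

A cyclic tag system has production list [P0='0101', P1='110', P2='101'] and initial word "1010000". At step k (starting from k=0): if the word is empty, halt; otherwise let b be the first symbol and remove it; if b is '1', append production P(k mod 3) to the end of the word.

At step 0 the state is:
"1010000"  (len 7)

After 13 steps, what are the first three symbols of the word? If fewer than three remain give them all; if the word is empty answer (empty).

gen 0: "1010000"  (len 7)
gen 1: "0100000101"  (len 10)
gen 2: "100000101"  (len 9)
gen 3: "00000101101"  (len 11)
gen 4: "0000101101"  (len 10)
gen 5: "000101101"  (len 9)
gen 6: "00101101"  (len 8)
gen 7: "0101101"  (len 7)
gen 8: "101101"  (len 6)
gen 9: "01101101"  (len 8)
gen 10: "1101101"  (len 7)
gen 11: "101101110"  (len 9)
gen 12: "01101110101"  (len 11)
gen 13: "1101110101"  (len 10)

110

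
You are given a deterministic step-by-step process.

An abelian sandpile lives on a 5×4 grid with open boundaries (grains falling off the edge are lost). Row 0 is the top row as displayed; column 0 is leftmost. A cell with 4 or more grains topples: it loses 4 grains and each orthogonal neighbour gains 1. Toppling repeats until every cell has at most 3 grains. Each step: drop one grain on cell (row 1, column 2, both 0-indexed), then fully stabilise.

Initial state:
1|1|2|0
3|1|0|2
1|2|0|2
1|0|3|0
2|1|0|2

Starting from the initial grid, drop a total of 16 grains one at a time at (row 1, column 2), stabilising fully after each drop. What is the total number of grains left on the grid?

0) 1|1|2|0
3|1|0|2
1|2|0|2
1|0|3|0
2|1|0|2
1) 1|1|2|0
3|1|1|2
1|2|0|2
1|0|3|0
2|1|0|2
2) 1|1|2|0
3|1|2|2
1|2|0|2
1|0|3|0
2|1|0|2
3) 1|1|2|0
3|1|3|2
1|2|0|2
1|0|3|0
2|1|0|2
4) 1|1|3|0
3|2|0|3
1|2|1|2
1|0|3|0
2|1|0|2
5) 1|1|3|0
3|2|1|3
1|2|1|2
1|0|3|0
2|1|0|2
6) 1|1|3|0
3|2|2|3
1|2|1|2
1|0|3|0
2|1|0|2
7) 1|1|3|0
3|2|3|3
1|2|1|2
1|0|3|0
2|1|0|2
8) 1|2|0|2
3|3|2|0
1|2|2|3
1|0|3|0
2|1|0|2
9) 1|2|0|2
3|3|3|0
1|2|2|3
1|0|3|0
2|1|0|2
10) 2|3|1|2
0|1|1|1
2|3|3|3
1|0|3|0
2|1|0|2
11) 2|3|1|2
0|1|2|1
2|3|3|3
1|0|3|0
2|1|0|2
12) 2|3|1|2
0|1|3|1
2|3|3|3
1|0|3|0
2|1|0|2
13) 2|3|2|2
0|3|1|3
3|0|3|0
1|2|0|2
2|1|1|2
14) 2|3|2|2
0|3|2|3
3|0|3|0
1|2|0|2
2|1|1|2
15) 2|3|2|2
0|3|3|3
3|0|3|0
1|2|0|2
2|1|1|2
16) 3|1|2|0
1|2|0|2
3|2|1|2
1|2|1|2
2|1|1|2

31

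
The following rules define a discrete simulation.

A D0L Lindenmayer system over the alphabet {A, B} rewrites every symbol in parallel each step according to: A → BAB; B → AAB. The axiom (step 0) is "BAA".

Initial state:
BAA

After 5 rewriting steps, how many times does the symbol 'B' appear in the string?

0) BAA
1) AABBABBAB
2) BABBABAABAABBABAABAABBABAAB
3) AABBABAABAABBABAABBABBABAABBABBABAABAABBABAABBABBABAABBABBABAABAABBABAABBABBABAAB
4) BABBABAABAABBABAABBABBABAABBABBABAABAABBABAABBABBABAABAABB…BAABBABBABAABAABBABAABBABBABAABAABBABAABAABBABAABBABBABAAB  (len 243)
5) AABBABAABAABBABAABBABBABAABBABBABAABAABBABAABBABBABAABAABB…BAABBABBABAABAABBABAABBABBABAABAABBABAABAABBABAABBABBABAAB  (len 729)

365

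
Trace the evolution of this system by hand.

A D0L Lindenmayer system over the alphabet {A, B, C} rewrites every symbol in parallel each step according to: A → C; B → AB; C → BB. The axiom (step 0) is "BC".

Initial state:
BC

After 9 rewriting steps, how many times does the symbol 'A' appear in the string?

gen 0: BC
gen 1: ABBB
gen 2: CABABAB
gen 3: BBCABCABCAB
gen 4: ABABBBCABBBCABBBCAB
gen 5: CABCABABABBBCABABABBBCABABABBBCAB
gen 6: BBCABBBCABCABCABABABBBCABCABCABABABBBCABCABCABABABBBCAB
gen 7: ABABBBCABABABBBCABBBCABBBCABCABCABABABBBCABBBCABBBCABCABCABABABBBCABBBCABBBCABCABCABABABBBCAB
gen 8: CABCABABABBBCABCABCABABABBBCABABABBBCABABABBBCABBBCABBBCAB…CABCABABABBBCABABABBBCABABABBBCABBBCABBBCABCABCABABABBBCAB  (len 159)
gen 9: BBCABBBCABCABCABABABBBCABBBCABBBCABCABCABABABBBCABCABCABAB…CABCABABABBBCABABABBBCABABABBBCABBBCABBBCABCABCABABABBBCAB  (len 269)

83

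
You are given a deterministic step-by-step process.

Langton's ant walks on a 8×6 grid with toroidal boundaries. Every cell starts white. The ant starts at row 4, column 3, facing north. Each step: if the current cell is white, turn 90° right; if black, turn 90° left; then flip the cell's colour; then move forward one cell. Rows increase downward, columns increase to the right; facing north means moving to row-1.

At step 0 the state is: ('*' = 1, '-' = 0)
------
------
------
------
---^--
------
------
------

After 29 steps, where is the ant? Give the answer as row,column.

6,2

k=0  ------
------
------
------
---^--
------
------
------
k=1  ------
------
------
------
---*>-
------
------
------
k=2  ------
------
------
------
---**-
----v-
------
------
k=3  ------
------
------
------
---**-
---<*-
------
------
k=4  ------
------
------
------
---^*-
---**-
------
------
k=5  ------
------
------
------
--<-*-
---**-
------
------
k=6  ------
------
------
--^---
--*-*-
---**-
------
------
k=7  ------
------
------
--*>--
--*-*-
---**-
------
------
k=8  ------
------
------
--**--
--*v*-
---**-
------
------
k=9  ------
------
------
--**--
--<**-
---**-
------
------
k=10  ------
------
------
--**--
---**-
--v**-
------
------
k=11  ------
------
------
--**--
---**-
-<***-
------
------
k=12  ------
------
------
--**--
-^-**-
-****-
------
------
k=13  ------
------
------
--**--
-*>**-
-****-
------
------
k=14  ------
------
------
--**--
-****-
-*v**-
------
------
k=15  ------
------
------
--**--
-****-
-*->*-
------
------
k=16  ------
------
------
--**--
-**^*-
-*--*-
------
------
k=17  ------
------
------
--**--
-*<-*-
-*--*-
------
------
k=18  ------
------
------
--**--
-*--*-
-*v-*-
------
------
k=19  ------
------
------
--**--
-*--*-
-<*-*-
------
------
k=20  ------
------
------
--**--
-*--*-
--*-*-
-v----
------
k=21  ------
------
------
--**--
-*--*-
--*-*-
<*----
------
k=22  ------
------
------
--**--
-*--*-
^-*-*-
**----
------
k=23  ------
------
------
--**--
-*--*-
*>*-*-
**----
------
k=24  ------
------
------
--**--
-*--*-
***-*-
*v----
------
k=25  ------
------
------
--**--
-*--*-
***-*-
*->---
------
k=26  ------
------
------
--**--
-*--*-
***-*-
*-*---
--v---
k=27  ------
------
------
--**--
-*--*-
***-*-
*-*---
-<*---
k=28  ------
------
------
--**--
-*--*-
***-*-
*^*---
-**---
k=29  ------
------
------
--**--
-*--*-
***-*-
**>---
-**---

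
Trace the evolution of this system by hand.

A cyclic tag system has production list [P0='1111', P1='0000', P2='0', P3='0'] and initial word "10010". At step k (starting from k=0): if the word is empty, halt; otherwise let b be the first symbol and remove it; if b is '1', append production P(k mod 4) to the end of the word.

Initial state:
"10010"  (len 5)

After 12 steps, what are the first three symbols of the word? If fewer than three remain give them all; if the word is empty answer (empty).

000

[0] "10010"  (len 5)
[1] "00101111"  (len 8)
[2] "0101111"  (len 7)
[3] "101111"  (len 6)
[4] "011110"  (len 6)
[5] "11110"  (len 5)
[6] "11100000"  (len 8)
[7] "11000000"  (len 8)
[8] "10000000"  (len 8)
[9] "00000001111"  (len 11)
[10] "0000001111"  (len 10)
[11] "000001111"  (len 9)
[12] "00001111"  (len 8)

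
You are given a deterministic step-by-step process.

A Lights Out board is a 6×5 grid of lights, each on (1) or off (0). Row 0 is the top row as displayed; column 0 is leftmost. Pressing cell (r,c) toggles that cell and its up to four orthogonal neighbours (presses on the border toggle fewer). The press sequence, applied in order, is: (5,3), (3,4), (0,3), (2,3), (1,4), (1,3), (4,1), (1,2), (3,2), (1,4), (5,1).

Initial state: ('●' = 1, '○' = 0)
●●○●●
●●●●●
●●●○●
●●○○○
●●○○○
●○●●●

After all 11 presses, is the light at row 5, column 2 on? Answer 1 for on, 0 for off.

[0] ●●○●●
●●●●●
●●●○●
●●○○○
●●○○○
●○●●●
[1] ●●○●●
●●●●●
●●●○●
●●○○○
●●○●○
●○○○○
[2] ●●○●●
●●●●●
●●●○○
●●○●●
●●○●●
●○○○○
[3] ●●●○○
●●●○●
●●●○○
●●○●●
●●○●●
●○○○○
[4] ●●●○○
●●●●●
●●○●●
●●○○●
●●○●●
●○○○○
[5] ●●●○●
●●●○○
●●○●○
●●○○●
●●○●●
●○○○○
[6] ●●●●●
●●○●●
●●○○○
●●○○●
●●○●●
●○○○○
[7] ●●●●●
●●○●●
●●○○○
●○○○●
○○●●●
●●○○○
[8] ●●○●●
●○●○●
●●●○○
●○○○●
○○●●●
●●○○○
[9] ●●○●●
●○●○●
●●○○○
●●●●●
○○○●●
●●○○○
[10] ●●○●○
●○●●○
●●○○●
●●●●●
○○○●●
●●○○○
[11] ●●○●○
●○●●○
●●○○●
●●●●●
○●○●●
○○●○○

1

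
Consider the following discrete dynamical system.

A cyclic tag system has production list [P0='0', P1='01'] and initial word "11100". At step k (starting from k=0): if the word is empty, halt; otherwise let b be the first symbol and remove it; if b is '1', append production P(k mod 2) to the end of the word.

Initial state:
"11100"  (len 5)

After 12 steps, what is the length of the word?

0

k=0  "11100"  (len 5)
k=1  "11000"  (len 5)
k=2  "100001"  (len 6)
k=3  "000010"  (len 6)
k=4  "00010"  (len 5)
k=5  "0010"  (len 4)
k=6  "010"  (len 3)
k=7  "10"  (len 2)
k=8  "001"  (len 3)
k=9  "01"  (len 2)
k=10  "1"  (len 1)
k=11  "0"  (len 1)
k=12  (halted — word empty)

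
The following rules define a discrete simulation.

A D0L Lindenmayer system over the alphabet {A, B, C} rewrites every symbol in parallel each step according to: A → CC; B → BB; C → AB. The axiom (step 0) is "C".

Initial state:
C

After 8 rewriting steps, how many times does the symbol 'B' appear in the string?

[0] C
[1] AB
[2] CCBB
[3] ABABBBBB
[4] CCBBCCBBBBBBBBBB
[5] ABABBBBBABABBBBBBBBBBBBBBBBBBBBB
[6] CCBBCCBBBBBBBBBBCCBBCCBBBBBBBBBBBBBBBBBBBBBBBBBBBBBBBBBBBBBBBBBB
[7] ABABBBBBABABBBBBBBBBBBBBBBBBBBBBABABBBBBABABBBBBBBBBBBBBBB…BBBBBBBBBBBBBBBBBBBBBBBBBBBBBBBBBBBBBBBBBBBBBBBBBBBBBBBBBB  (len 128)
[8] CCBBCCBBBBBBBBBBCCBBCCBBBBBBBBBBBBBBBBBBBBBBBBBBBBBBBBBBBB…BBBBBBBBBBBBBBBBBBBBBBBBBBBBBBBBBBBBBBBBBBBBBBBBBBBBBBBBBB  (len 256)

240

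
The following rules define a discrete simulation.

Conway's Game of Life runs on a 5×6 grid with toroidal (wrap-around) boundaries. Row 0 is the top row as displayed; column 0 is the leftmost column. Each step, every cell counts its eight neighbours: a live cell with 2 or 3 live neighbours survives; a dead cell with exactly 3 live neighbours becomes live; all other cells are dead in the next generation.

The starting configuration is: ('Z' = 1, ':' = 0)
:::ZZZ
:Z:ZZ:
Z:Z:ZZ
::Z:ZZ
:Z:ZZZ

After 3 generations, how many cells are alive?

2

[0] :::ZZZ
:Z:ZZ:
Z:Z:ZZ
::Z:ZZ
:Z:ZZZ
[1] ::::::
:Z::::
Z:Z:::
::Z:::
::::::
[2] ::::::
:Z::::
::Z:::
:Z::::
::::::
[3] ::::::
::::::
:ZZ:::
::::::
::::::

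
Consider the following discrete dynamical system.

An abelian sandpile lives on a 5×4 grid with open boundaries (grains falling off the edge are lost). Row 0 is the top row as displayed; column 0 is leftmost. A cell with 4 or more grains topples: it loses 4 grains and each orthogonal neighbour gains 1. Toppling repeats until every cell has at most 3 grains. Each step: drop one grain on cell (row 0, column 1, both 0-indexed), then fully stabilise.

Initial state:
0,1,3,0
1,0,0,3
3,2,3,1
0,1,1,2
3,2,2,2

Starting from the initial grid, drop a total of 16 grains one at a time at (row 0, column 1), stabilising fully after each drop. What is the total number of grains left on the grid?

step 0: 0,1,3,0
1,0,0,3
3,2,3,1
0,1,1,2
3,2,2,2
step 1: 0,2,3,0
1,0,0,3
3,2,3,1
0,1,1,2
3,2,2,2
step 2: 0,3,3,0
1,0,0,3
3,2,3,1
0,1,1,2
3,2,2,2
step 3: 1,1,0,1
1,1,1,3
3,2,3,1
0,1,1,2
3,2,2,2
step 4: 1,2,0,1
1,1,1,3
3,2,3,1
0,1,1,2
3,2,2,2
step 5: 1,3,0,1
1,1,1,3
3,2,3,1
0,1,1,2
3,2,2,2
step 6: 2,0,1,1
1,2,1,3
3,2,3,1
0,1,1,2
3,2,2,2
step 7: 2,1,1,1
1,2,1,3
3,2,3,1
0,1,1,2
3,2,2,2
step 8: 2,2,1,1
1,2,1,3
3,2,3,1
0,1,1,2
3,2,2,2
step 9: 2,3,1,1
1,2,1,3
3,2,3,1
0,1,1,2
3,2,2,2
step 10: 3,0,2,1
1,3,1,3
3,2,3,1
0,1,1,2
3,2,2,2
step 11: 3,1,2,1
1,3,1,3
3,2,3,1
0,1,1,2
3,2,2,2
step 12: 3,2,2,1
1,3,1,3
3,2,3,1
0,1,1,2
3,2,2,2
step 13: 3,3,2,1
1,3,1,3
3,2,3,1
0,1,1,2
3,2,2,2
step 14: 0,2,3,1
3,0,2,3
3,3,3,1
0,1,1,2
3,2,2,2
step 15: 0,3,3,1
3,0,2,3
3,3,3,1
0,1,1,2
3,2,2,2
step 16: 1,1,0,2
3,1,3,3
3,3,3,1
0,1,1,2
3,2,2,2

37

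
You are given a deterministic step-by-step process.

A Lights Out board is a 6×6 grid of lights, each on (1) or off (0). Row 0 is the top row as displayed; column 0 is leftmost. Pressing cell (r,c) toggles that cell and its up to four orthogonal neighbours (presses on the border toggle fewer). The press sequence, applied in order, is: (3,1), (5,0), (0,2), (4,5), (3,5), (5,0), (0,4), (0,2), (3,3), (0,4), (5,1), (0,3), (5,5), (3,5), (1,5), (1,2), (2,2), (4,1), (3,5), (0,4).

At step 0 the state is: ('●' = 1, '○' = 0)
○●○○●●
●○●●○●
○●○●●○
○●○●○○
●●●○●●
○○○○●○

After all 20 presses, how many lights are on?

t=0: ○●○○●●
●○●●○●
○●○●●○
○●○●○○
●●●○●●
○○○○●○
t=1: ○●○○●●
●○●●○●
○○○●●○
●○●●○○
●○●○●●
○○○○●○
t=2: ○●○○●●
●○●●○●
○○○●●○
●○●●○○
○○●○●●
●●○○●○
t=3: ○○●●●●
●○○●○●
○○○●●○
●○●●○○
○○●○●●
●●○○●○
t=4: ○○●●●●
●○○●○●
○○○●●○
●○●●○●
○○●○○○
●●○○●●
t=5: ○○●●●●
●○○●○●
○○○●●●
●○●●●○
○○●○○●
●●○○●●
t=6: ○○●●●●
●○○●○●
○○○●●●
●○●●●○
●○●○○●
○○○○●●
t=7: ○○●○○○
●○○●●●
○○○●●●
●○●●●○
●○●○○●
○○○○●●
t=8: ○●○●○○
●○●●●●
○○○●●●
●○●●●○
●○●○○●
○○○○●●
t=9: ○●○●○○
●○●●●●
○○○○●●
●○○○○○
●○●●○●
○○○○●●
t=10: ○●○○●●
●○●●○●
○○○○●●
●○○○○○
●○●●○●
○○○○●●
t=11: ○●○○●●
●○●●○●
○○○○●●
●○○○○○
●●●●○●
●●●○●●
t=12: ○●●●○●
●○●○○●
○○○○●●
●○○○○○
●●●●○●
●●●○●●
t=13: ○●●●○●
●○●○○●
○○○○●●
●○○○○○
●●●●○○
●●●○○○
t=14: ○●●●○●
●○●○○●
○○○○●○
●○○○●●
●●●●○●
●●●○○○
t=15: ○●●●○○
●○●○●○
○○○○●●
●○○○●●
●●●●○●
●●●○○○
t=16: ○●○●○○
●●○●●○
○○●○●●
●○○○●●
●●●●○●
●●●○○○
t=17: ○●○●○○
●●●●●○
○●○●●●
●○●○●●
●●●●○●
●●●○○○
t=18: ○●○●○○
●●●●●○
○●○●●●
●●●○●●
○○○●○●
●○●○○○
t=19: ○●○●○○
●●●●●○
○●○●●○
●●●○○○
○○○●○○
●○●○○○
t=20: ○●○○●●
●●●●○○
○●○●●○
●●●○○○
○○○●○○
●○●○○○

16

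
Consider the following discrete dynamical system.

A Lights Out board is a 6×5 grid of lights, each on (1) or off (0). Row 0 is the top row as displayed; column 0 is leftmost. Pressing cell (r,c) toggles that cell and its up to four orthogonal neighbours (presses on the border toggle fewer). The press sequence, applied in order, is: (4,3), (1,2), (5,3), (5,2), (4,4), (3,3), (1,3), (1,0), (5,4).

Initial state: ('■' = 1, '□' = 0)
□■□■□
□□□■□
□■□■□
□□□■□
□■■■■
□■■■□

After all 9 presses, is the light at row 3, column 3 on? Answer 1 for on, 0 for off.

[0] □■□■□
□□□■□
□■□■□
□□□■□
□■■■■
□■■■□
[1] □■□■□
□□□■□
□■□■□
□□□□□
□■□□□
□■■□□
[2] □■■■□
□■■□□
□■■■□
□□□□□
□■□□□
□■■□□
[3] □■■■□
□■■□□
□■■■□
□□□□□
□■□■□
□■□■■
[4] □■■■□
□■■□□
□■■■□
□□□□□
□■■■□
□□■□■
[5] □■■■□
□■■□□
□■■■□
□□□□■
□■■□■
□□■□□
[6] □■■■□
□■■□□
□■■□□
□□■■□
□■■■■
□□■□□
[7] □■■□□
□■□■■
□■■■□
□□■■□
□■■■■
□□■□□
[8] ■■■□□
■□□■■
■■■■□
□□■■□
□■■■■
□□■□□
[9] ■■■□□
■□□■■
■■■■□
□□■■□
□■■■□
□□■■■

1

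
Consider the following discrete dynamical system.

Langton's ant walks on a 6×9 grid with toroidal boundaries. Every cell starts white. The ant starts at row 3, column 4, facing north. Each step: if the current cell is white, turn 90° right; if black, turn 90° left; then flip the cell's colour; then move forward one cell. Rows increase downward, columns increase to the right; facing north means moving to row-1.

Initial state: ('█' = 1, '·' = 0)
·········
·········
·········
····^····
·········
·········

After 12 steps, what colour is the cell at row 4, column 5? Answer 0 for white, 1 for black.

step 0: ·········
·········
·········
····^····
·········
·········
step 1: ·········
·········
·········
····█>···
·········
·········
step 2: ·········
·········
·········
····██···
·····v···
·········
step 3: ·········
·········
·········
····██···
····<█···
·········
step 4: ·········
·········
·········
····^█···
····██···
·········
step 5: ·········
·········
·········
···<·█···
····██···
·········
step 6: ·········
·········
···^·····
···█·█···
····██···
·········
step 7: ·········
·········
···█>····
···█·█···
····██···
·········
step 8: ·········
·········
···██····
···█v█···
····██···
·········
step 9: ·········
·········
···██····
···<██···
····██···
·········
step 10: ·········
·········
···██····
····██···
···v██···
·········
step 11: ·········
·········
···██····
····██···
··<███···
·········
step 12: ·········
·········
···██····
··^·██···
··████···
·········

1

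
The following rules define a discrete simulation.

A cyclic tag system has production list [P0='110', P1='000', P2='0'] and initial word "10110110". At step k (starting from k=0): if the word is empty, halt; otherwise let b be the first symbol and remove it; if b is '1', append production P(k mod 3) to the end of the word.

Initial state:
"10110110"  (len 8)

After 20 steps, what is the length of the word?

13

gen 0: "10110110"  (len 8)
gen 1: "0110110110"  (len 10)
gen 2: "110110110"  (len 9)
gen 3: "101101100"  (len 9)
gen 4: "01101100110"  (len 11)
gen 5: "1101100110"  (len 10)
gen 6: "1011001100"  (len 10)
gen 7: "011001100110"  (len 12)
gen 8: "11001100110"  (len 11)
gen 9: "10011001100"  (len 11)
gen 10: "0011001100110"  (len 13)
gen 11: "011001100110"  (len 12)
gen 12: "11001100110"  (len 11)
gen 13: "1001100110110"  (len 13)
gen 14: "001100110110000"  (len 15)
gen 15: "01100110110000"  (len 14)
gen 16: "1100110110000"  (len 13)
gen 17: "100110110000000"  (len 15)
gen 18: "001101100000000"  (len 15)
gen 19: "01101100000000"  (len 14)
gen 20: "1101100000000"  (len 13)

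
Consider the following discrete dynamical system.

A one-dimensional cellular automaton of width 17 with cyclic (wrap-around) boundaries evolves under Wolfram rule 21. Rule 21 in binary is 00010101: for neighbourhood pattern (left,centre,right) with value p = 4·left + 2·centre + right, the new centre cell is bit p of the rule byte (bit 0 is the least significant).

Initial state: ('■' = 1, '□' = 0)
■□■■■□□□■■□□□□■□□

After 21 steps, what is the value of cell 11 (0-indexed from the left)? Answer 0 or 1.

0

t=0: ■□■■■□□□■■□□□□■□□
t=1: ■□□□□■■□□□■■■□■■□
t=2: ■■■■□□□■■□□□□□□□□
t=3: □□□□■■□□□■■■■■■■□
t=4: ■■■□□□■■□□□□□□□□■
t=5: □□□■■□□□■■■■■■■□□
t=6: ■■□□□■■□□□□□□□□■■
t=7: □□■■□□□■■■■■■■□□□
t=8: ■□□□■■□□□□□□□□■■■
t=9: □■■□□□■■■■■■■□□□□
t=10: □□□■■□□□□□□□□■■■■
t=11: ■■□□□■■■■■■■□□□□□
t=12: □□■■□□□□□□□□■■■■□
t=13: ■□□□■■■■■■■□□□□□■
t=14: □■■□□□□□□□□■■■■□□
t=15: □□□■■■■■■■□□□□□■■
t=16: ■■□□□□□□□□■■■■□□□
t=17: □□■■■■■■■□□□□□■■□
t=18: ■□□□□□□□□■■■■□□□■
t=19: □■■■■■■■□□□□□■■□□
t=20: □□□□□□□□■■■■□□□■■
t=21: ■■■■■■■□□□□□■■□□□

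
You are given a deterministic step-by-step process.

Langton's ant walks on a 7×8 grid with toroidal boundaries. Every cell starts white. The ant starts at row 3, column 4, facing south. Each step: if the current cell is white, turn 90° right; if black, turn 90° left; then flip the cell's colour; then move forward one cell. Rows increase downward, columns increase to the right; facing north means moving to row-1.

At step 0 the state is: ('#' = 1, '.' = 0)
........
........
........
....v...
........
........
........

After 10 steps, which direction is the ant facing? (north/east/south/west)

north

[0] ........
........
........
....v...
........
........
........
[1] ........
........
........
...<#...
........
........
........
[2] ........
........
...^....
...##...
........
........
........
[3] ........
........
...#>...
...##...
........
........
........
[4] ........
........
...##...
...#v...
........
........
........
[5] ........
........
...##...
...#.>..
........
........
........
[6] ........
........
...##...
...#.#..
.....v..
........
........
[7] ........
........
...##...
...#.#..
....<#..
........
........
[8] ........
........
...##...
...#^#..
....##..
........
........
[9] ........
........
...##...
...##>..
....##..
........
........
[10] ........
........
...##^..
...##...
....##..
........
........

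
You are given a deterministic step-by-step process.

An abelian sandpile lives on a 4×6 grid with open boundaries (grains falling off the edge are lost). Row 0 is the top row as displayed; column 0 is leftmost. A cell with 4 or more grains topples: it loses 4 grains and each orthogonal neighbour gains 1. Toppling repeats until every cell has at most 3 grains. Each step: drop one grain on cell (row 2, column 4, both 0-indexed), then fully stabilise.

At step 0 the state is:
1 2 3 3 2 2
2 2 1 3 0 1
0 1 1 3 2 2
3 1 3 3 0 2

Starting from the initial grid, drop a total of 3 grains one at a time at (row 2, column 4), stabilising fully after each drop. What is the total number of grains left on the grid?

42

k=0  1 2 3 3 2 2
2 2 1 3 0 1
0 1 1 3 2 2
3 1 3 3 0 2
k=1  1 2 3 3 2 2
2 2 1 3 0 1
0 1 1 3 3 2
3 1 3 3 0 2
k=2  1 3 0 1 3 2
2 2 3 1 2 1
0 1 3 2 1 3
3 2 0 1 2 2
k=3  1 3 0 1 3 2
2 2 3 1 2 1
0 1 3 2 2 3
3 2 0 1 2 2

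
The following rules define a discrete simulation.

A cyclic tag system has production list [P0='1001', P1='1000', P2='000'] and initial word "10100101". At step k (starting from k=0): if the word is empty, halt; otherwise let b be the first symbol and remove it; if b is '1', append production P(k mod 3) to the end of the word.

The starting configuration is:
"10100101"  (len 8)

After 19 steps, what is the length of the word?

k=0  "10100101"  (len 8)
k=1  "01001011001"  (len 11)
k=2  "1001011001"  (len 10)
k=3  "001011001000"  (len 12)
k=4  "01011001000"  (len 11)
k=5  "1011001000"  (len 10)
k=6  "011001000000"  (len 12)
k=7  "11001000000"  (len 11)
k=8  "10010000001000"  (len 14)
k=9  "0010000001000000"  (len 16)
k=10  "010000001000000"  (len 15)
k=11  "10000001000000"  (len 14)
k=12  "0000001000000000"  (len 16)
k=13  "000001000000000"  (len 15)
k=14  "00001000000000"  (len 14)
k=15  "0001000000000"  (len 13)
k=16  "001000000000"  (len 12)
k=17  "01000000000"  (len 11)
k=18  "1000000000"  (len 10)
k=19  "0000000001001"  (len 13)

13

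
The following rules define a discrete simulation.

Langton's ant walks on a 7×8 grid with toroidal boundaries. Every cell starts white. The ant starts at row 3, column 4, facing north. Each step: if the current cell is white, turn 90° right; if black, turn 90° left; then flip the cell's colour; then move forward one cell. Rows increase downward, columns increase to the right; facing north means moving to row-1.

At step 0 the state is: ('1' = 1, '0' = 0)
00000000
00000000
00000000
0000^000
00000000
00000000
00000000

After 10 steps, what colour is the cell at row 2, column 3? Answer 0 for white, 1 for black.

1

t=0: 00000000
00000000
00000000
0000^000
00000000
00000000
00000000
t=1: 00000000
00000000
00000000
00001>00
00000000
00000000
00000000
t=2: 00000000
00000000
00000000
00001100
00000v00
00000000
00000000
t=3: 00000000
00000000
00000000
00001100
0000<100
00000000
00000000
t=4: 00000000
00000000
00000000
0000^100
00001100
00000000
00000000
t=5: 00000000
00000000
00000000
000<0100
00001100
00000000
00000000
t=6: 00000000
00000000
000^0000
00010100
00001100
00000000
00000000
t=7: 00000000
00000000
0001>000
00010100
00001100
00000000
00000000
t=8: 00000000
00000000
00011000
0001v100
00001100
00000000
00000000
t=9: 00000000
00000000
00011000
000<1100
00001100
00000000
00000000
t=10: 00000000
00000000
00011000
00001100
000v1100
00000000
00000000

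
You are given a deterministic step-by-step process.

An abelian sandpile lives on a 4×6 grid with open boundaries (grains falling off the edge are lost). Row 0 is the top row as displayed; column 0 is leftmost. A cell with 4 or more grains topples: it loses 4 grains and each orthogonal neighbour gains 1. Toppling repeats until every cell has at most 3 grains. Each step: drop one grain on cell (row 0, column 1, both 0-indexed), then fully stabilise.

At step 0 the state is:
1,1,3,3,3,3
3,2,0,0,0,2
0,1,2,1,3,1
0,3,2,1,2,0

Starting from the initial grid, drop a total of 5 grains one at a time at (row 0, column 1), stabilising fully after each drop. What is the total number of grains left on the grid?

36

[0] 1,1,3,3,3,3
3,2,0,0,0,2
0,1,2,1,3,1
0,3,2,1,2,0
[1] 1,2,3,3,3,3
3,2,0,0,0,2
0,1,2,1,3,1
0,3,2,1,2,0
[2] 1,3,3,3,3,3
3,2,0,0,0,2
0,1,2,1,3,1
0,3,2,1,2,0
[3] 2,1,1,1,1,0
3,3,1,1,1,3
0,1,2,1,3,1
0,3,2,1,2,0
[4] 2,2,1,1,1,0
3,3,1,1,1,3
0,1,2,1,3,1
0,3,2,1,2,0
[5] 2,3,1,1,1,0
3,3,1,1,1,3
0,1,2,1,3,1
0,3,2,1,2,0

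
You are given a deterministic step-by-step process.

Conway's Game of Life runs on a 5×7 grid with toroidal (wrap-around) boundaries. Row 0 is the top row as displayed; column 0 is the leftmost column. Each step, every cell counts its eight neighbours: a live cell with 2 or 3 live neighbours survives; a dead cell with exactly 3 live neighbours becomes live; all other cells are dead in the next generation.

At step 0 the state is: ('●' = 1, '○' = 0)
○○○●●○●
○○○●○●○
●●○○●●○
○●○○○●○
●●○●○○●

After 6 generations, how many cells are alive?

2

k=0  ○○○●●○●
○○○●○●○
●●○○●●○
○●○○○●○
●●○●○○●
k=1  ○○○●○○●
●○●●○○○
●●●○○●○
○○○○○●○
○●○●○○●
k=2  ○●○●●○●
●○○●●○○
●○●●●○○
○○○○●●○
●○●○●●●
k=3  ○●○○○○○
●○○○○○●
○●●○○○●
●○●○○○○
●●●○○○○
k=4  ○○●○○○●
○○●○○○●
○○●○○○●
○○○●○○●
●○●○○○○
k=5  ●○●●○○●
●●●●○●●
●○●●○●●
●●●●○○●
●●●●○○●
k=6  ○○○○○○○
○○○○○○○
○○○○○○○
○○○○○○○
○○○○●●○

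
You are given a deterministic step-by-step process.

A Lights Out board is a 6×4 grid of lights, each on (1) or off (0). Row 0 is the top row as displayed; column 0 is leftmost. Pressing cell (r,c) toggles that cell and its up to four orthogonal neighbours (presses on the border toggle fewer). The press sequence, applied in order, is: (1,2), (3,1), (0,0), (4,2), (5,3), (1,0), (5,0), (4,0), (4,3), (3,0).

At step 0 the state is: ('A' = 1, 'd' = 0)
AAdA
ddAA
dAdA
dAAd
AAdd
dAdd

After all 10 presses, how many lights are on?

k=0  AAdA
ddAA
dAdA
dAAd
AAdd
dAdd
k=1  AAAA
dAdd
dAAA
dAAd
AAdd
dAdd
k=2  AAAA
dAdd
ddAA
Addd
Addd
dAdd
k=3  ddAA
AAdd
ddAA
Addd
Addd
dAdd
k=4  ddAA
AAdd
ddAA
AdAd
AAAA
dAAd
k=5  ddAA
AAdd
ddAA
AdAd
AAAd
dAdA
k=6  AdAA
dddd
AdAA
AdAd
AAAd
dAdA
k=7  AdAA
dddd
AdAA
AdAd
dAAd
AddA
k=8  AdAA
dddd
AdAA
ddAd
AdAd
dddA
k=9  AdAA
dddd
AdAA
ddAA
AddA
dddd
k=10  AdAA
dddd
ddAA
AAAA
dddA
dddd

10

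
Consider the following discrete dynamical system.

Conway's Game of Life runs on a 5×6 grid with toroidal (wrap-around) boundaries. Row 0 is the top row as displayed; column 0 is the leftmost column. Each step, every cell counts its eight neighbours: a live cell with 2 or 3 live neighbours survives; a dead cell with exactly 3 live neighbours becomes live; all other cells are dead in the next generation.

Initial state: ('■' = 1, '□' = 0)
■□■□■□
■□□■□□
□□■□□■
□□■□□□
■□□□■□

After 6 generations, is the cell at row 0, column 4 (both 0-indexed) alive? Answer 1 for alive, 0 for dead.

0

t=0: ■□■□■□
■□□■□□
□□■□□■
□□■□□□
■□□□■□
t=1: ■□□□■□
■□■■■□
□■■■□□
□■□■□■
□□□□□□
t=2: □■□□■□
■□□□■□
□□□□□■
■■□■■□
■□□□■■
t=3: □■□■■□
■□□□■□
□■□■□□
□■□■□□
□□■□□□
t=4: □■■■■■
■■□□■■
■■□■■□
□■□■□□
□■□□■□
t=5: □□□□□□
□□□□□□
□□□■□□
□■□■□■
□■□□□■
t=6: □□□□□□
□□□□□□
□□■□■□
□□□□□□
□□■□■□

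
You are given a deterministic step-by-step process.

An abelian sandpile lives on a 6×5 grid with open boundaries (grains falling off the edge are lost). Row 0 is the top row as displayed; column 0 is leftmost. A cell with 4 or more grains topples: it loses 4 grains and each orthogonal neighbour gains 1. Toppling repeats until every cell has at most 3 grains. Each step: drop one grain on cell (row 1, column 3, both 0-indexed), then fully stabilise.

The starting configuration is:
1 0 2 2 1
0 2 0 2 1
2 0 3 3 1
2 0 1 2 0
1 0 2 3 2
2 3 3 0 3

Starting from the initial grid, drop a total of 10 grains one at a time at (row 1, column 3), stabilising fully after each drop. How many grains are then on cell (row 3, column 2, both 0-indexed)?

3

0) 1 0 2 2 1
0 2 0 2 1
2 0 3 3 1
2 0 1 2 0
1 0 2 3 2
2 3 3 0 3
1) 1 0 2 2 1
0 2 0 3 1
2 0 3 3 1
2 0 1 2 0
1 0 2 3 2
2 3 3 0 3
2) 1 0 2 3 1
0 2 2 1 2
2 1 0 1 2
2 0 2 3 0
1 0 2 3 2
2 3 3 0 3
3) 1 0 2 3 1
0 2 2 2 2
2 1 0 1 2
2 0 2 3 0
1 0 2 3 2
2 3 3 0 3
4) 1 0 2 3 1
0 2 2 3 2
2 1 0 1 2
2 0 2 3 0
1 0 2 3 2
2 3 3 0 3
5) 1 0 3 0 2
0 2 3 1 3
2 1 0 2 2
2 0 2 3 0
1 0 2 3 2
2 3 3 0 3
6) 1 0 3 0 2
0 2 3 2 3
2 1 0 2 2
2 0 2 3 0
1 0 2 3 2
2 3 3 0 3
7) 1 0 3 0 2
0 2 3 3 3
2 1 0 2 2
2 0 2 3 0
1 0 2 3 2
2 3 3 0 3
8) 1 1 0 2 3
0 3 1 2 0
2 1 1 3 3
2 0 2 3 0
1 0 2 3 2
2 3 3 0 3
9) 1 1 0 2 3
0 3 1 3 0
2 1 1 3 3
2 0 2 3 0
1 0 2 3 2
2 3 3 0 3
10) 1 1 0 3 3
0 3 2 1 2
2 1 2 2 0
2 0 3 1 2
1 0 3 0 3
2 3 3 1 3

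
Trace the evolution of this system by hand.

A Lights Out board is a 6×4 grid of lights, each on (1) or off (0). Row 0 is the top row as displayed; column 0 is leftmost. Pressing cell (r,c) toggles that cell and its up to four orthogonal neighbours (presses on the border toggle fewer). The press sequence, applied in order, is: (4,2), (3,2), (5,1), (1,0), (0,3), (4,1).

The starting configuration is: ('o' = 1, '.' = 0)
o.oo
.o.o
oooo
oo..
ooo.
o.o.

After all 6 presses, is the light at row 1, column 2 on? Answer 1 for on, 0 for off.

[0] o.oo
.o.o
oooo
oo..
ooo.
o.o.
[1] o.oo
.o.o
oooo
ooo.
o..o
o...
[2] o.oo
.o.o
oo.o
o..o
o.oo
o...
[3] o.oo
.o.o
oo.o
o..o
oooo
.oo.
[4] ..oo
o..o
.o.o
o..o
oooo
.oo.
[5] ....
o...
.o.o
o..o
oooo
.oo.
[6] ....
o...
.o.o
oo.o
...o
..o.

0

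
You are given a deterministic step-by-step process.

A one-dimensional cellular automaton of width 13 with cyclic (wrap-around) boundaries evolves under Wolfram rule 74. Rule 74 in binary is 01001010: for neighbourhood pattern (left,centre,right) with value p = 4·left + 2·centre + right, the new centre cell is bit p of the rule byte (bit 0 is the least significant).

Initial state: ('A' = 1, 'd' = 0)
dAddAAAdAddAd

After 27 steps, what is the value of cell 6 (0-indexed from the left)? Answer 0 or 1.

1

k=0  dAddAAAdAddAd
k=1  AddAAdAdddAdd
k=2  ddAAAddddAddA
k=3  dAAdAdddAddAd
k=4  AAAddddAddAdd
k=5  AdAdddAddAddA
k=6  AddddAddAddAA
k=7  AdddAddAddAAd
k=8  dddAddAddAAAd
k=9  ddAddAddAAdAd
k=10  dAddAddAAAddd
k=11  AddAddAAdAddd
k=12  ddAddAAAddddA
k=13  dAddAAdAdddAd
k=14  AddAAAddddAdd
k=15  ddAAdAdddAddA
k=16  dAAAddddAddAd
k=17  AAdAdddAddAdd
k=18  AAddddAddAddA
k=19  dAdddAddAddAA
k=20  ddddAddAddAAA
k=21  dddAddAddAAdA
k=22  ddAddAddAAAdd
k=23  dAddAddAAdAdd
k=24  AddAddAAAdddd
k=25  ddAddAAdAdddA
k=26  dAddAAAddddAd
k=27  AddAAdAdddAdd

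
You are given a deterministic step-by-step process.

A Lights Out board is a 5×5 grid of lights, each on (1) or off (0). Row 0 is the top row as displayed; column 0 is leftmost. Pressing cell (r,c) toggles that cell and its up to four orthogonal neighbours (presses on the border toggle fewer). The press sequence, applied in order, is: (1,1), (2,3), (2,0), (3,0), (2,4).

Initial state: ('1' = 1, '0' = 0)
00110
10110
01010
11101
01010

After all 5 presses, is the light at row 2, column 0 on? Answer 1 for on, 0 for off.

0

[0] 00110
10110
01010
11101
01010
[1] 01110
01010
00010
11101
01010
[2] 01110
01000
00101
11111
01010
[3] 01110
11000
11101
01111
01010
[4] 01110
11000
01101
10111
11010
[5] 01110
11001
01110
10110
11010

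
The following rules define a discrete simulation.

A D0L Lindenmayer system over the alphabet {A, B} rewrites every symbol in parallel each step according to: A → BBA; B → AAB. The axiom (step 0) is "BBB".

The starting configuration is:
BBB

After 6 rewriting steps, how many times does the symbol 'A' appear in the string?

1092

[0] BBB
[1] AABAABAAB
[2] BBABBAAABBBABBAAABBBABBAAAB
[3] AABAABBBAAABAABBBABBABBAAABAABAABBBAAABAABBBABBABBAAABAABAABBBAAABAABBBABBABBAAAB
[4] BBABBAAABBBABBAAABAABAABBBABBABBAAABBBABBAAABAABAABBBAAABA…BBBABBABBAAABBBABBAAABAABAABBBAAABAABBBAAABAABBBABBABBAAAB  (len 243)
[5] AABAABBBAAABAABBBABBABBAAABAABAABBBAAABAABBBABBABBAAABBBAB…BBBABBABBAAABBBABBAAABAABAABBBAAABAABBBAAABAABBBABBABBAAAB  (len 729)
[6] BBABBAAABBBABBAAABAABAABBBABBABBAAABBBABBAAABAABAABBBAAABA…BBBABBABBAAABBBABBAAABAABAABBBAAABAABBBAAABAABBBABBABBAAAB  (len 2187)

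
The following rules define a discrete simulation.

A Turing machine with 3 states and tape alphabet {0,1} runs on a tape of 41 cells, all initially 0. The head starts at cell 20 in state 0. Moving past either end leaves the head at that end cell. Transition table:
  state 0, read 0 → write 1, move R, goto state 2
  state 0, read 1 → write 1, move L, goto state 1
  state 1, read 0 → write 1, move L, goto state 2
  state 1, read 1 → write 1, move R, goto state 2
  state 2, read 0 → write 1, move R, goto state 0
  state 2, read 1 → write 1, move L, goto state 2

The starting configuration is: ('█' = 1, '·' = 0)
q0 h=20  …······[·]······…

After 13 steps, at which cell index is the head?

0) q0 h=20  …······[·]······…
1) q2 h=21  …·····█[·]······…
2) q0 h=22  …····██[·]······…
3) q2 h=23  …···███[·]······…
4) q0 h=24  …··████[·]······…
5) q2 h=25  …·█████[·]······…
6) q0 h=26  …██████[·]······…
7) q2 h=27  …██████[·]······…
8) q0 h=28  …██████[·]······…
9) q2 h=29  …██████[·]······…
10) q0 h=30  …██████[·]······…
11) q2 h=31  …██████[·]······…
12) q0 h=32  …██████[·]······…
13) q2 h=33  …██████[·]······…

33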